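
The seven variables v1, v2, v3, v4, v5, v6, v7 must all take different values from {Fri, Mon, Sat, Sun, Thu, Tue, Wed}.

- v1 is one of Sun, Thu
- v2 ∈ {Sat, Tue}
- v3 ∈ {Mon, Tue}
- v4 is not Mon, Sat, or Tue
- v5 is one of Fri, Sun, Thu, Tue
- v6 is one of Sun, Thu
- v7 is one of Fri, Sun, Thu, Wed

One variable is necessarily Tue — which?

The 7 variables draw from only 7 values {Fri, Mon, Sat, Sun, Thu, Tue, Wed}, so each is used; only v3 can be Mon, hence v3 = Mon.
The 6 still-open variables together cover exactly {Fri, Sat, Sun, Thu, Tue, Wed} — 6 values for 6 variables — and Sat appears only in v2's list, so v2 = Sat.
The 5 still-open variables draw from only 5 values {Fri, Sun, Thu, Tue, Wed}, so each is used; only v5 can be Tue, hence v5 = Tue.

v5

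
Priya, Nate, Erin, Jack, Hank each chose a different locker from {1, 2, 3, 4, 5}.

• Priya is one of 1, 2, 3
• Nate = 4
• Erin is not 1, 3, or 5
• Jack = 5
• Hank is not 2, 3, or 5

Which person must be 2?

Erin

Nate must be 4 (only option left). So Erin, Hank can't be 4.
So 2 goes to Erin.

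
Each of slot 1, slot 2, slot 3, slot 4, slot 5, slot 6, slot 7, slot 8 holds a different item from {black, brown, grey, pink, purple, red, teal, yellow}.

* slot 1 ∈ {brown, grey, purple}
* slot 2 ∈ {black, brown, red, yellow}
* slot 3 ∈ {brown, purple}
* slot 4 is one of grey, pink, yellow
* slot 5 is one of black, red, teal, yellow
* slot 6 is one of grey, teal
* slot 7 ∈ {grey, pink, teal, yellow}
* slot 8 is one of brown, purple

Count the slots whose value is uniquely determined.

slot 3 and slot 8 between them cover only {brown, purple} — a naked pair. Remove those values from slot 1, slot 2.
slot 1 has just one choice, so slot 1 = grey. Remove grey from slot 4, slot 6, slot 7.
slot 6 has just one choice, so slot 6 = teal. Eliminate teal elsewhere: slot 5, slot 7.
The 2 variables slot 4 and slot 7 are confined to {pink, yellow}, which locks those values in; drop them from slot 2, slot 5.
Determined: slot 1=grey, slot 6=teal. The other slots each still have more than one consistent value. That makes 2.

2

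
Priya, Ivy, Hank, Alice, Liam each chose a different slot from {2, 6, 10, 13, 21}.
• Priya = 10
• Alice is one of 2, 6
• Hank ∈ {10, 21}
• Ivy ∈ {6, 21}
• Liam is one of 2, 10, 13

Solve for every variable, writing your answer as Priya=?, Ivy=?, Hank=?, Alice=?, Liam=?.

Priya's domain is down to {10}, so Priya = 10. Eliminate 10 elsewhere: Hank, Liam.
Hank must be 21 (only option left). Strike 21 from Ivy.
That leaves Ivy = 6. Eliminate 6 elsewhere: Alice.
Alice has just one choice, so Alice = 2. Eliminate 2 elsewhere: Liam.
Liam must be 13 (only option left).

Priya=10, Ivy=6, Hank=21, Alice=2, Liam=13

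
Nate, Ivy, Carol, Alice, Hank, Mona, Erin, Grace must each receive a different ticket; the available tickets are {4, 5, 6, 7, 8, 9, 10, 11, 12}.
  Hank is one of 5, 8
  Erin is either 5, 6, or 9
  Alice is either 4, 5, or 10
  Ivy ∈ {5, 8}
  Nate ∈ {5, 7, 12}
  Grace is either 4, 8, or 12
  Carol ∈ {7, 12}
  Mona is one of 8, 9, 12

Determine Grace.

4

Among the 8 variables, 6 fits only Erin (and all 8 values in {4, 5, 6, 7, 8, 9, 10, 12} must be used), so Erin = 6.
Among the 7 still-open variables, 9 fits only Mona (and all 7 values in {4, 5, 7, 8, 9, 10, 12} must be used), so Mona = 9.
The 6 still-open variables draw from only 6 values {4, 5, 7, 8, 10, 12}, so each is used; only Alice can be 10, hence Alice = 10.
The 5 still-open variables together cover exactly {4, 5, 7, 8, 12} — 5 values for 5 variables — and 4 appears only in Grace's list, so Grace = 4.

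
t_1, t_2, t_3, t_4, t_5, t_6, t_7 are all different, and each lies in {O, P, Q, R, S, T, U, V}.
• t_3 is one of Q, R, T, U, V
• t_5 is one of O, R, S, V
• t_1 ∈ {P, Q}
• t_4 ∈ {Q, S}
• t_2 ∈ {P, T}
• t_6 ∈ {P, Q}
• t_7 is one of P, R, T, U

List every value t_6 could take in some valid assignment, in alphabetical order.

t_1 and t_6 share exactly the 2 values {P, Q}; by pigeonhole those values go to them, so strike P, Q from t_2, t_3, t_4, t_7.
t_2 must be T (only option left). Remove T from t_3, t_7.
t_4 has just one choice, so t_4 = S. Remove S from t_5.
No further eliminations apply; t_6 can still be any of P, Q.

P, Q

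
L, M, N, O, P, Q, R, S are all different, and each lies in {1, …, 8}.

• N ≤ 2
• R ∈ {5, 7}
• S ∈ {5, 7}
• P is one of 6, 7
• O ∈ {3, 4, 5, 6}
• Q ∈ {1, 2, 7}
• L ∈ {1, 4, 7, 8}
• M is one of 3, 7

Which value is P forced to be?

The 8 variables draw from only 8 values {1, 2, 3, 4, 5, 6, 7, 8}, so each is used; only L can be 8, hence L = 8.
The 7 still-open variables draw from only 7 values {1, 2, 3, 4, 5, 6, 7}, so each is used; only O can be 4, hence O = 4.
The 6 still-open variables together cover exactly {1, 2, 3, 5, 6, 7} — 6 values for 6 variables — and 3 appears only in M's list, so M = 3.
The 5 still-open variables together cover exactly {1, 2, 5, 6, 7} — 5 values for 5 variables — and 6 appears only in P's list, so P = 6.

6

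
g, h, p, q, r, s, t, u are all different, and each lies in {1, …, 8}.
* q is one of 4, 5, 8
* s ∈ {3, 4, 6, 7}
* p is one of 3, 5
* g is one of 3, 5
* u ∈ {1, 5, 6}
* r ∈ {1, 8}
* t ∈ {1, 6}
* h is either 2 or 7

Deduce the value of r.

The 8 variables together cover exactly {1, 2, 3, 4, 5, 6, 7, 8} — 8 values for 8 variables — and 2 appears only in h's list, so h = 2.
The 7 still-open variables together cover exactly {1, 3, 4, 5, 6, 7, 8} — 7 values for 7 variables — and 7 appears only in s's list, so s = 7.
The 6 still-open variables together cover exactly {1, 3, 4, 5, 6, 8} — 6 values for 6 variables — and 4 appears only in q's list, so q = 4.
Among the 5 still-open variables, 8 fits only r (and all 5 values in {1, 3, 5, 6, 8} must be used), so r = 8.

8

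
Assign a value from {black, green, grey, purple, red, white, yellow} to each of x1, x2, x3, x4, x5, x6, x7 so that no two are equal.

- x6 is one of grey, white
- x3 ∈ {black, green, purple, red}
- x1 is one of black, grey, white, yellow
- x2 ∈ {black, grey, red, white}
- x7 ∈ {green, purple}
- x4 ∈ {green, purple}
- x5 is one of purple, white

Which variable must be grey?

x6

The 7 variables draw from only 7 values {black, green, grey, purple, red, white, yellow}, so each is used; only x1 can be yellow, hence x1 = yellow.
x4 and x7 share exactly the 2 values {green, purple}; by pigeonhole those values go to them, so strike green, purple from x3, x5.
That leaves x5 = white. Strike white from x2, x6.
So grey goes to x6.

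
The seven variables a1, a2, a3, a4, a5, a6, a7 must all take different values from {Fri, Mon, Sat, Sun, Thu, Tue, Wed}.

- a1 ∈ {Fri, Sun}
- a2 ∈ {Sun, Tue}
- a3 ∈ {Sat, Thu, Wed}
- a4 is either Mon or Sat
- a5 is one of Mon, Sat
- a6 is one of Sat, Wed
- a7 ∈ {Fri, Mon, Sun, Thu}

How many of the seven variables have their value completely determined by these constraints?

The 7 variables draw from only 7 values {Fri, Mon, Sat, Sun, Thu, Tue, Wed}, so each is used; only a2 can be Tue, hence a2 = Tue.
a4 and a5 between them cover only {Mon, Sat} — a naked pair. Remove those values from a3, a6, a7.
a6's domain is down to {Wed}, so a6 = Wed. Strike Wed from a3.
a3's domain is down to {Thu}, so a3 = Thu. Strike Thu from a7.
Determined: a2=Tue, a3=Thu, a6=Wed. The other variables each still have more than one consistent value. That makes 3.

3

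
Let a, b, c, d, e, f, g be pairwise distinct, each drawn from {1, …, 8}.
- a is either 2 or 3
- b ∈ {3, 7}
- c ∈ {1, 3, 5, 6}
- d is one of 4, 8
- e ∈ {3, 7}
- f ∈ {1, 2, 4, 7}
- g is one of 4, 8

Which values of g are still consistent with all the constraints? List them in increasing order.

The 2 variables b and e are confined to {3, 7}, which locks those values in; drop them from a, c, f.
That leaves a = 2. So f can't be 2.
d and g between them cover only {4, 8} — a naked pair. Remove those values from f.
f's domain is down to {1}, so f = 1. Eliminate 1 elsewhere: c.
No further eliminations apply; g can still be any of 4, 8.

4, 8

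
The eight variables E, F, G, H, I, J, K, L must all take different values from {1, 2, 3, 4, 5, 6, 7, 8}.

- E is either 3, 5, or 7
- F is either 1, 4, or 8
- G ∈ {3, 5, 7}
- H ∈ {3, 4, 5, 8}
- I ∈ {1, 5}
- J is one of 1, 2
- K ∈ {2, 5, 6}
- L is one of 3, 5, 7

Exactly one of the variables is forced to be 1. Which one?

I

Among the 8 variables, 6 fits only K (and all 8 values in {1, 2, 3, 4, 5, 6, 7, 8} must be used), so K = 6.
Among the 7 still-open variables, 2 fits only J (and all 7 values in {1, 2, 3, 4, 5, 7, 8} must be used), so J = 2.
E, G, L between them cover only {3, 5, 7} — a naked triple. Remove those values from H, I.
So 1 goes to I.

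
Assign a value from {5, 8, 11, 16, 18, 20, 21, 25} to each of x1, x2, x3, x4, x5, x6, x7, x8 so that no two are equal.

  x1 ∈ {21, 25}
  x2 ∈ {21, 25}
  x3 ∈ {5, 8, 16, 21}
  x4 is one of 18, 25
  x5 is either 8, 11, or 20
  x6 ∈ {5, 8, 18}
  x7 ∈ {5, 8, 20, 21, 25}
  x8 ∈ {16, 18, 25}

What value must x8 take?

16

The 8 variables draw from only 8 values {5, 8, 11, 16, 18, 20, 21, 25}, so each is used; only x5 can be 11, hence x5 = 11.
Among the 7 still-open variables, 20 fits only x7 (and all 7 values in {5, 8, 16, 18, 20, 21, 25} must be used), so x7 = 20.
x1 and x2 between them cover only {21, 25} — a naked pair. Remove those values from x3, x4, x8.
x4's domain is down to {18}, so x4 = 18. Remove 18 from x6, x8.
So x8 = 16.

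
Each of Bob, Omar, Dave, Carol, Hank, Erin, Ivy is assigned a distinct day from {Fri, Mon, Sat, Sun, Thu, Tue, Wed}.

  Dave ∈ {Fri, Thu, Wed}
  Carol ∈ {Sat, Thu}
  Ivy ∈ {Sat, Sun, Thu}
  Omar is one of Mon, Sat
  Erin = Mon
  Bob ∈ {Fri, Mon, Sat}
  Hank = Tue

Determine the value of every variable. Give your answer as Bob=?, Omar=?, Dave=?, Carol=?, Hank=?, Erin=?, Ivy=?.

Hank has just one choice, so Hank = Tue.
Erin's domain is down to {Mon}, so Erin = Mon. Strike Mon from Bob, Omar.
Omar has just one choice, so Omar = Sat. Remove Sat from Bob, Carol, Ivy.
Carol has just one choice, so Carol = Thu. Eliminate Thu elsewhere: Dave, Ivy.
Ivy must be Sun (only option left).
Bob must be Fri (only option left). Strike Fri from Dave.
Dave's domain is down to {Wed}, so Dave = Wed.

Bob=Fri, Omar=Sat, Dave=Wed, Carol=Thu, Hank=Tue, Erin=Mon, Ivy=Sun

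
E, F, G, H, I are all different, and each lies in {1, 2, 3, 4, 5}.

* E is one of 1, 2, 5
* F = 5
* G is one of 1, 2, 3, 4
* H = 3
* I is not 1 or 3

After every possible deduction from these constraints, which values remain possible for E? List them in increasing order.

1, 2

F must be 5 (only option left). Strike 5 from E, I.
H has just one choice, so H = 3. Eliminate 3 elsewhere: G.
No further eliminations apply; E can still be any of 1, 2.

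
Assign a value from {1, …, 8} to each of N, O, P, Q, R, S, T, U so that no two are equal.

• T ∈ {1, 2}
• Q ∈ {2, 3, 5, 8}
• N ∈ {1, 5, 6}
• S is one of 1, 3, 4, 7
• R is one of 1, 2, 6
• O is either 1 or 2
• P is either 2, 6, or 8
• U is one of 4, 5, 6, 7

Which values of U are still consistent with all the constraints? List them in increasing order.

O and T between them cover only {1, 2} — a naked pair. Remove those values from N, P, Q, R, S.
That leaves R = 6. Strike 6 from N, P, U.
N has just one choice, so N = 5. Remove 5 from Q, U.
P must be 8 (only option left). Eliminate 8 elsewhere: Q.
Q must be 3 (only option left). Remove 3 from S.
No further eliminations apply; U can still be any of 4, 7.

4, 7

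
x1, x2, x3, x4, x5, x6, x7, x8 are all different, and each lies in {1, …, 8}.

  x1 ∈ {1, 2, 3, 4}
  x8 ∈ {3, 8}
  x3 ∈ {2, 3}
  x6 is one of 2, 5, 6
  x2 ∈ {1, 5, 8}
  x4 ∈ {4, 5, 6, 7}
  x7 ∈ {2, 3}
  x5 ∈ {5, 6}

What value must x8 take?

The 8 variables draw from only 8 values {1, 2, 3, 4, 5, 6, 7, 8}, so each is used; only x4 can be 7, hence x4 = 7.
The 7 still-open variables together cover exactly {1, 2, 3, 4, 5, 6, 8} — 7 values for 7 variables — and 4 appears only in x1's list, so x1 = 4.
The 6 still-open variables together cover exactly {1, 2, 3, 5, 6, 8} — 6 values for 6 variables — and 1 appears only in x2's list, so x2 = 1.
The 5 still-open variables together cover exactly {2, 3, 5, 6, 8} — 5 values for 5 variables — and 8 appears only in x8's list, so x8 = 8.

8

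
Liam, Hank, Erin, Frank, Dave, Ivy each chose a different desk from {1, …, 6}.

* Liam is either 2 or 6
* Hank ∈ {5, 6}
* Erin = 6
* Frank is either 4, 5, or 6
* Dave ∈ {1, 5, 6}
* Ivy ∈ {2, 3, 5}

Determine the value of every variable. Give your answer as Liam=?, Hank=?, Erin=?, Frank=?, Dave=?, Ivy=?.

Liam=2, Hank=5, Erin=6, Frank=4, Dave=1, Ivy=3

Erin must be 6 (only option left). Eliminate 6 elsewhere: Liam, Hank, Frank, Dave.
Liam must be 2 (only option left). Remove 2 from Ivy.
Hank has just one choice, so Hank = 5. So Frank, Dave, Ivy can't be 5.
That leaves Frank = 4.
Dave's domain is down to {1}, so Dave = 1.
That leaves Ivy = 3.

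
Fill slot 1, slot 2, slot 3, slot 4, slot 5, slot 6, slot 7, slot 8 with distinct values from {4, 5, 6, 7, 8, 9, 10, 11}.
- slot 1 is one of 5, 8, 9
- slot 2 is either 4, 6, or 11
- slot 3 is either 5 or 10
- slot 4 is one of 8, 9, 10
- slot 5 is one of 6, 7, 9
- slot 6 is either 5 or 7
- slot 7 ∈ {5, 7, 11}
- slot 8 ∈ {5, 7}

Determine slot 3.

10

Among the 8 variables, 4 fits only slot 2 (and all 8 values in {4, 5, 6, 7, 8, 9, 10, 11} must be used), so slot 2 = 4.
The 7 still-open variables together cover exactly {5, 6, 7, 8, 9, 10, 11} — 7 values for 7 variables — and 6 appears only in slot 5's list, so slot 5 = 6.
Among the 6 still-open variables, 11 fits only slot 7 (and all 6 values in {5, 7, 8, 9, 10, 11} must be used), so slot 7 = 11.
slot 6 and slot 8 between them cover only {5, 7} — a naked pair. Remove those values from slot 1, slot 3.
So slot 3 = 10.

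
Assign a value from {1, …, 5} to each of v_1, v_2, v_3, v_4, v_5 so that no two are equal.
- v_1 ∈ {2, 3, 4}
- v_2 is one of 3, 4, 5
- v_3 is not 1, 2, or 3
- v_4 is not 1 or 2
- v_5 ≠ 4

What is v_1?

2

The 5 variables together cover exactly {1, 2, 3, 4, 5} — 5 values for 5 variables — and 1 appears only in v_5's list, so v_5 = 1.
Among the 4 still-open variables, 2 fits only v_1 (and all 4 values in {2, 3, 4, 5} must be used), so v_1 = 2.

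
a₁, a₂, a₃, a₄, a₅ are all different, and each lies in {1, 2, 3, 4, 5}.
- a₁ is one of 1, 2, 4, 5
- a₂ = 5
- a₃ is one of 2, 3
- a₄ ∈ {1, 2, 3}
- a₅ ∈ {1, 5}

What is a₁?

4

a₂'s domain is down to {5}, so a₂ = 5. Remove 5 from a₁, a₅.
That leaves a₅ = 1. Strike 1 from a₁, a₄.
The 3 still-open variables together cover exactly {2, 3, 4} — 3 values for 3 variables — and 4 appears only in a₁'s list, so a₁ = 4.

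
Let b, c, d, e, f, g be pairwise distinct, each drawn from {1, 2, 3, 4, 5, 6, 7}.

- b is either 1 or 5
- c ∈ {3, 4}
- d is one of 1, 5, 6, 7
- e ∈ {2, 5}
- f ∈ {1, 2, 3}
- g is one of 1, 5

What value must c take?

4

b and g share exactly the 2 values {1, 5}; by pigeonhole those values go to them, so strike 1, 5 from d, e, f.
e's domain is down to {2}, so e = 2. Strike 2 from f.
f has just one choice, so f = 3. Strike 3 from c.
So c = 4.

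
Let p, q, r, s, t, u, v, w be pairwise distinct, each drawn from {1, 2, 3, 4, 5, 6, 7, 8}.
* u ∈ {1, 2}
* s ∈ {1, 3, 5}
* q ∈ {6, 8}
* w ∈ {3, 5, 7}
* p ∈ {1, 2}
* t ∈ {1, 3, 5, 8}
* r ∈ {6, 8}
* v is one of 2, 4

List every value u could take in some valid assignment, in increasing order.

The 8 variables draw from only 8 values {1, 2, 3, 4, 5, 6, 7, 8}, so each is used; only v can be 4, hence v = 4.
Among the 7 still-open variables, 7 fits only w (and all 7 values in {1, 2, 3, 5, 6, 7, 8} must be used), so w = 7.
p and u between them cover only {1, 2} — a naked pair. Remove those values from s, t.
q and r between them cover only {6, 8} — a naked pair. Remove those values from t.
No further eliminations apply; u can still be any of 1, 2.

1, 2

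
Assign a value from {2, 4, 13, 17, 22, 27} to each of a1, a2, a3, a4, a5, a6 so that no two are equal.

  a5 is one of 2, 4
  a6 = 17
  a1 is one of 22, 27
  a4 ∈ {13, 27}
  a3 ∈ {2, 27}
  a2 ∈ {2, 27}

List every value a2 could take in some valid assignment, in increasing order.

a6 must be 17 (only option left).
Among the 5 still-open variables, 4 fits only a5 (and all 5 values in {2, 4, 13, 22, 27} must be used), so a5 = 4.
Among the 4 still-open variables, 13 fits only a4 (and all 4 values in {2, 13, 22, 27} must be used), so a4 = 13.
The 3 still-open variables draw from only 3 values {2, 22, 27}, so each is used; only a1 can be 22, hence a1 = 22.
No further eliminations apply; a2 can still be any of 2, 27.

2, 27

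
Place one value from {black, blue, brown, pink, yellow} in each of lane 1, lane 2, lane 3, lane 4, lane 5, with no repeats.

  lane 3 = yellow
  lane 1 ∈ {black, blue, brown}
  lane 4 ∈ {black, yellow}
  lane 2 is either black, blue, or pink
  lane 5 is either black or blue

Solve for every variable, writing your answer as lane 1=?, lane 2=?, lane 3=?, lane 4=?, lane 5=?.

lane 1=brown, lane 2=pink, lane 3=yellow, lane 4=black, lane 5=blue

lane 3's domain is down to {yellow}, so lane 3 = yellow. Eliminate yellow elsewhere: lane 4.
lane 4 has just one choice, so lane 4 = black. Eliminate black elsewhere: lane 1, lane 2, lane 5.
lane 5 must be blue (only option left). Eliminate blue elsewhere: lane 1, lane 2.
lane 1 has just one choice, so lane 1 = brown.
lane 2 has just one choice, so lane 2 = pink.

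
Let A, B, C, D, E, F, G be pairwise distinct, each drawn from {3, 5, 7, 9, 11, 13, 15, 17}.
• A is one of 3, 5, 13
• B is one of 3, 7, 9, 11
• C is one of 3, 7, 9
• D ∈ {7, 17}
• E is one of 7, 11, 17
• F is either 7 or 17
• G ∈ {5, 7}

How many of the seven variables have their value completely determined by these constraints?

3

Among the 7 variables, 13 fits only A (and all 7 values in {3, 5, 7, 9, 11, 13, 17} must be used), so A = 13.
Among the 6 still-open variables, 5 fits only G (and all 6 values in {3, 5, 7, 9, 11, 17} must be used), so G = 5.
D and F between them cover only {7, 17} — a naked pair. Remove those values from B, C, E.
E must be 11 (only option left). Strike 11 from B.
Determined: A=13, E=11, G=5. The other variables each still have more than one consistent value. That makes 3.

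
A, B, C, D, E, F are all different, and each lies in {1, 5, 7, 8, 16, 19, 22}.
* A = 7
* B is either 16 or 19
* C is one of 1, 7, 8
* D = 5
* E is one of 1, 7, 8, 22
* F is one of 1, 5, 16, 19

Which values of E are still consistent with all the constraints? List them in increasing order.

1, 8, 22

A has just one choice, so A = 7. Remove 7 from C, E.
D's domain is down to {5}, so D = 5. Eliminate 5 elsewhere: F.
No further eliminations apply; E can still be any of 1, 8, 22.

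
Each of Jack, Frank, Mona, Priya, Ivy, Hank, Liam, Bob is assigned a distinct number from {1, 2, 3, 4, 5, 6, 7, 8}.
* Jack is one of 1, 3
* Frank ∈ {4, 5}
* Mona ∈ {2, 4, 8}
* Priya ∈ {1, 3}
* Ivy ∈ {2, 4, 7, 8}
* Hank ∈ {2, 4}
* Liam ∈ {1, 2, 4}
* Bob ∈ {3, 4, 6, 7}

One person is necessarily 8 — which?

Mona

Among the 8 variables, 5 fits only Frank (and all 8 values in {1, 2, 3, 4, 5, 6, 7, 8} must be used), so Frank = 5.
Among the 7 still-open variables, 6 fits only Bob (and all 7 values in {1, 2, 3, 4, 6, 7, 8} must be used), so Bob = 6.
The 6 still-open variables draw from only 6 values {1, 2, 3, 4, 7, 8}, so each is used; only Ivy can be 7, hence Ivy = 7.
Among the 5 still-open variables, 8 fits only Mona (and all 5 values in {1, 2, 3, 4, 8} must be used), so Mona = 8.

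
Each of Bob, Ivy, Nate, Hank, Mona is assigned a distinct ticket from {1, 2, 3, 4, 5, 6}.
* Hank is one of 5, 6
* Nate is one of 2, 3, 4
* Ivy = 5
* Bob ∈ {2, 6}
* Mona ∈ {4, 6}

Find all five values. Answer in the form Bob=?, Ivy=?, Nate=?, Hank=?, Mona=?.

Bob=2, Ivy=5, Nate=3, Hank=6, Mona=4

Ivy has just one choice, so Ivy = 5. Strike 5 from Hank.
That leaves Hank = 6. Remove 6 from Bob, Mona.
Mona's domain is down to {4}, so Mona = 4. Strike 4 from Nate.
Bob must be 2 (only option left). So Nate can't be 2.
Nate must be 3 (only option left).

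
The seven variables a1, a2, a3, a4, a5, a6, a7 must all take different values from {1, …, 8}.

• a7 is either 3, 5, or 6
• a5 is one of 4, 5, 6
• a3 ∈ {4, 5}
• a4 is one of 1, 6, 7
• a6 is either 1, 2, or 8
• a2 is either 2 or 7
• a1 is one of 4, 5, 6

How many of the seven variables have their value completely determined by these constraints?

1

a1, a3, a5 share exactly the 3 values {4, 5, 6}; by pigeonhole those values go to them, so strike 4, 5, 6 from a4, a7.
a7 must be 3 (only option left).
Determined: a7=3. The other variables each still have more than one consistent value. That makes 1.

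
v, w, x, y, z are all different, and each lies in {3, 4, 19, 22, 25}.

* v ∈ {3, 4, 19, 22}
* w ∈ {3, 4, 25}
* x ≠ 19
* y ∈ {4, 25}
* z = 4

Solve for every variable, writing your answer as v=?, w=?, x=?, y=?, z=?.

v=19, w=3, x=22, y=25, z=4

z must be 4 (only option left). Remove 4 from v, w, x, y.
That leaves y = 25. So w, x can't be 25.
w's domain is down to {3}, so w = 3. Strike 3 from v, x.
x must be 22 (only option left). Eliminate 22 elsewhere: v.
v's domain is down to {19}, so v = 19.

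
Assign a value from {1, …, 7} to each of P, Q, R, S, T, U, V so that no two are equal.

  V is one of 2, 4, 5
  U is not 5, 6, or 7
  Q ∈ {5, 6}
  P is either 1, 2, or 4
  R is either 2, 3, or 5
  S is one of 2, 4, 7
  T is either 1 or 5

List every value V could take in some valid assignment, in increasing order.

2, 4, 5

Among the 7 variables, 6 fits only Q (and all 7 values in {1, 2, 3, 4, 5, 6, 7} must be used), so Q = 6.
The 6 still-open variables together cover exactly {1, 2, 3, 4, 5, 7} — 6 values for 6 variables — and 7 appears only in S's list, so S = 7.
No further eliminations apply; V can still be any of 2, 4, 5.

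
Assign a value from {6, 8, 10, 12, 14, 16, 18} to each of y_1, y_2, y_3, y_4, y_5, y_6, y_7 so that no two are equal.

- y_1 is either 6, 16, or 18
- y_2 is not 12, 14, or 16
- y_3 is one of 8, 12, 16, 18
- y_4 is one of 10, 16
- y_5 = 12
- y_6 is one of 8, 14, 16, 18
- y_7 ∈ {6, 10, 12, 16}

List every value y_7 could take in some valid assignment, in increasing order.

y_5 has just one choice, so y_5 = 12. Remove 12 from y_3, y_7.
The 6 still-open variables draw from only 6 values {6, 8, 10, 14, 16, 18}, so each is used; only y_6 can be 14, hence y_6 = 14.
No further eliminations apply; y_7 can still be any of 6, 10, 16.

6, 10, 16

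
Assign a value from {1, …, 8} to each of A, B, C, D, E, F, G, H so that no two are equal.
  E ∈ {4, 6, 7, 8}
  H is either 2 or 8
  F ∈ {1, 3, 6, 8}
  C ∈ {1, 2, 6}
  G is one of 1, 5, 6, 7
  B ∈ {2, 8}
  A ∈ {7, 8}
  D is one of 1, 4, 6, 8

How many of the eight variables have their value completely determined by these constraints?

3

The 8 variables together cover exactly {1, 2, 3, 4, 5, 6, 7, 8} — 8 values for 8 variables — and 3 appears only in F's list, so F = 3.
Among the 7 still-open variables, 5 fits only G (and all 7 values in {1, 2, 4, 5, 6, 7, 8} must be used), so G = 5.
B and H share exactly the 2 values {2, 8}; by pigeonhole those values go to them, so strike 2, 8 from A, C, D, E.
A has just one choice, so A = 7. Strike 7 from E.
Determined: A=7, F=3, G=5. The other variables each still have more than one consistent value. That makes 3.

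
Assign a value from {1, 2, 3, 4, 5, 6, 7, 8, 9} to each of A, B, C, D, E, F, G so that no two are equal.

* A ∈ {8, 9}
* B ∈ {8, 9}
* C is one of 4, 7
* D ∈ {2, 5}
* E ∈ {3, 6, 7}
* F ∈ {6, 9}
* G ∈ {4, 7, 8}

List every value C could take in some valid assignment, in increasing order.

4, 7

A and B between them cover only {8, 9} — a naked pair. Remove those values from F, G.
F must be 6 (only option left). Remove 6 from E.
C and G between them cover only {4, 7} — a naked pair. Remove those values from E.
That leaves E = 3.
No further eliminations apply; C can still be any of 4, 7.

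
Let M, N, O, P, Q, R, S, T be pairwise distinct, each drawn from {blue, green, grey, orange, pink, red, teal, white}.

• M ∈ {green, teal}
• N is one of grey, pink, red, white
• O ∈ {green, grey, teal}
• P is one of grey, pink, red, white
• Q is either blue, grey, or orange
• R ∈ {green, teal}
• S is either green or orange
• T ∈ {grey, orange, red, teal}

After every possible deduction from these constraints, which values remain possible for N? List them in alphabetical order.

pink, white

Among the 8 variables, blue fits only Q (and all 8 values in {blue, green, grey, orange, pink, red, teal, white} must be used), so Q = blue.
M and R between them cover only {green, teal} — a naked pair. Remove those values from O, S, T.
O has just one choice, so O = grey. Eliminate grey elsewhere: N, P, T.
S's domain is down to {orange}, so S = orange. Eliminate orange elsewhere: T.
T's domain is down to {red}, so T = red. So N, P can't be red.
No further eliminations apply; N can still be any of pink, white.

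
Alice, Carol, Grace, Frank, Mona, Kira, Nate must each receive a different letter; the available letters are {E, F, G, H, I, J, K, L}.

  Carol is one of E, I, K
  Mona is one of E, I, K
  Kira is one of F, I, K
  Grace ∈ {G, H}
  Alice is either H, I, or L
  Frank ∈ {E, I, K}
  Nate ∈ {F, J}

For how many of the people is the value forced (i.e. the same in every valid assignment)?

Carol, Frank, Mona between them cover only {E, I, K} — a naked triple. Remove those values from Alice, Kira.
That leaves Kira = F. Strike F from Nate.
Nate has just one choice, so Nate = J.
Determined: Kira=F, Nate=J. The other people each still have more than one consistent value. That makes 2.

2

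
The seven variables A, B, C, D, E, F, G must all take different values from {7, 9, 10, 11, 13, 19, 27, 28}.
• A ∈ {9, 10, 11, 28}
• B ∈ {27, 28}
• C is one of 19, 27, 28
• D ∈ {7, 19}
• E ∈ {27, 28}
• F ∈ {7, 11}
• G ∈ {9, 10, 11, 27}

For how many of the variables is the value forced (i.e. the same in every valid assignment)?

B and E share exactly the 2 values {27, 28}; by pigeonhole those values go to them, so strike 27, 28 from A, C, G.
That leaves C = 19. Strike 19 from D.
That leaves D = 7. So F can't be 7.
F's domain is down to {11}, so F = 11. Eliminate 11 elsewhere: A, G.
Determined: C=19, D=7, F=11. The other variables each still have more than one consistent value. That makes 3.

3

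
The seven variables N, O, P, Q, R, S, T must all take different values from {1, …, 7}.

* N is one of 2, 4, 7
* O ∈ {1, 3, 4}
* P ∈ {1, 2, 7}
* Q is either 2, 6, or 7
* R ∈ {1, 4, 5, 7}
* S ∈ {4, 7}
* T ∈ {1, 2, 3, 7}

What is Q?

6

The 7 variables draw from only 7 values {1, 2, 3, 4, 5, 6, 7}, so each is used; only R can be 5, hence R = 5.
Among the 6 still-open variables, 6 fits only Q (and all 6 values in {1, 2, 3, 4, 6, 7} must be used), so Q = 6.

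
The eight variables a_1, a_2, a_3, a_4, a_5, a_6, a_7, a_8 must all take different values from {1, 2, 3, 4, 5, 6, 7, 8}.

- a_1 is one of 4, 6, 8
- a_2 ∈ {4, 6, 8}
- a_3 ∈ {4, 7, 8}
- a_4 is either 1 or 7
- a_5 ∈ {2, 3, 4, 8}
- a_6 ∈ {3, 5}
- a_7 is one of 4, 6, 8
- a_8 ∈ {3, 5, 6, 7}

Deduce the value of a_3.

Among the 8 variables, 1 fits only a_4 (and all 8 values in {1, 2, 3, 4, 5, 6, 7, 8} must be used), so a_4 = 1.
Among the 7 still-open variables, 2 fits only a_5 (and all 7 values in {2, 3, 4, 5, 6, 7, 8} must be used), so a_5 = 2.
The 3 variables a_1, a_2, a_7 are confined to {4, 6, 8}, which locks those values in; drop them from a_3, a_8.
So a_3 = 7.

7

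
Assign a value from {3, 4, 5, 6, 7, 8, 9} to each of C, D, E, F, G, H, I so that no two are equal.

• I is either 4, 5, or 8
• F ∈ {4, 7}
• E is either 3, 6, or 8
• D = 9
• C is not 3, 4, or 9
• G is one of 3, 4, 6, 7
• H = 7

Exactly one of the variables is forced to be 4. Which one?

D has just one choice, so D = 9.
H's domain is down to {7}, so H = 7. Eliminate 7 elsewhere: C, F, G.
So 4 goes to F.

F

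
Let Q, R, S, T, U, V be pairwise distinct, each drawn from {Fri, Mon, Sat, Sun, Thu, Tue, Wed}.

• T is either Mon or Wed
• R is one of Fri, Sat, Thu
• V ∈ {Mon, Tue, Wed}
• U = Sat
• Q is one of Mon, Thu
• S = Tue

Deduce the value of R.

S must be Tue (only option left). Eliminate Tue elsewhere: V.
U must be Sat (only option left). So R can't be Sat.
The 4 still-open variables draw from only 4 values {Fri, Mon, Thu, Wed}, so each is used; only R can be Fri, hence R = Fri.

Fri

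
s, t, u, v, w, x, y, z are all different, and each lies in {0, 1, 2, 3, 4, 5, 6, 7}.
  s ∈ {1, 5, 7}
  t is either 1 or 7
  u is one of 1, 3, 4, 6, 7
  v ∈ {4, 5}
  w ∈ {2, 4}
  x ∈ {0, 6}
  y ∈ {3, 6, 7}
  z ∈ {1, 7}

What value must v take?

4

The 8 variables draw from only 8 values {0, 1, 2, 3, 4, 5, 6, 7}, so each is used; only x can be 0, hence x = 0.
Among the 7 still-open variables, 2 fits only w (and all 7 values in {1, 2, 3, 4, 5, 6, 7} must be used), so w = 2.
t and z between them cover only {1, 7} — a naked pair. Remove those values from s, u, y.
s's domain is down to {5}, so s = 5. Eliminate 5 elsewhere: v.
So v = 4.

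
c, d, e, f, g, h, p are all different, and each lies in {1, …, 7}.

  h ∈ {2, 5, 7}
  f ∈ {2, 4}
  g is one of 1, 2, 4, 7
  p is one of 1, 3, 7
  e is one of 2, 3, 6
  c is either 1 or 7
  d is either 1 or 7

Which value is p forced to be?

3

The 7 variables draw from only 7 values {1, 2, 3, 4, 5, 6, 7}, so each is used; only h can be 5, hence h = 5.
Among the 6 still-open variables, 6 fits only e (and all 6 values in {1, 2, 3, 4, 6, 7} must be used), so e = 6.
Among the 5 still-open variables, 3 fits only p (and all 5 values in {1, 2, 3, 4, 7} must be used), so p = 3.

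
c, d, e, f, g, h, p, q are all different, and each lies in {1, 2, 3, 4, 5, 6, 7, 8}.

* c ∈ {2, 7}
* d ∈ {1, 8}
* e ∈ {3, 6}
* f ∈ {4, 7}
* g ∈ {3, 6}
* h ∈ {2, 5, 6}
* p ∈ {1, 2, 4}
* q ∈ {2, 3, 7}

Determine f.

4

The 8 variables draw from only 8 values {1, 2, 3, 4, 5, 6, 7, 8}, so each is used; only h can be 5, hence h = 5.
The 7 still-open variables draw from only 7 values {1, 2, 3, 4, 6, 7, 8}, so each is used; only d can be 8, hence d = 8.
The 6 still-open variables draw from only 6 values {1, 2, 3, 4, 6, 7}, so each is used; only p can be 1, hence p = 1.
The 5 still-open variables draw from only 5 values {2, 3, 4, 6, 7}, so each is used; only f can be 4, hence f = 4.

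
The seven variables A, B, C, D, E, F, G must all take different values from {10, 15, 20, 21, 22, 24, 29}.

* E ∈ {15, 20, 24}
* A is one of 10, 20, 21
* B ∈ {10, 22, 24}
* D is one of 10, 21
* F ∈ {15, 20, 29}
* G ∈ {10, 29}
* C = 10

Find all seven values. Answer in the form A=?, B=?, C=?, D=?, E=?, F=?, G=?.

A=20, B=22, C=10, D=21, E=24, F=15, G=29

C's domain is down to {10}, so C = 10. So A, B, D, G can't be 10.
D's domain is down to {21}, so D = 21. Remove 21 from A.
G's domain is down to {29}, so G = 29. Eliminate 29 elsewhere: F.
That leaves A = 20. So E, F can't be 20.
That leaves F = 15. Eliminate 15 elsewhere: E.
That leaves E = 24. Strike 24 from B.
B has just one choice, so B = 22.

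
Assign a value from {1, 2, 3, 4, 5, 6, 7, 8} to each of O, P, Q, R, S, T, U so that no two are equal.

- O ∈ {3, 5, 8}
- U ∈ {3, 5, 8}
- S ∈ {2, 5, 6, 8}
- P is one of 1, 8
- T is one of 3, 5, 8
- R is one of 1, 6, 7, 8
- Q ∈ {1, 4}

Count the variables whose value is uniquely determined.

2

O, T, U share exactly the 3 values {3, 5, 8}; by pigeonhole those values go to them, so strike 3, 5, 8 from P, R, S.
P has just one choice, so P = 1. Eliminate 1 elsewhere: Q, R.
Q has just one choice, so Q = 4.
Determined: P=1, Q=4. The other variables each still have more than one consistent value. That makes 2.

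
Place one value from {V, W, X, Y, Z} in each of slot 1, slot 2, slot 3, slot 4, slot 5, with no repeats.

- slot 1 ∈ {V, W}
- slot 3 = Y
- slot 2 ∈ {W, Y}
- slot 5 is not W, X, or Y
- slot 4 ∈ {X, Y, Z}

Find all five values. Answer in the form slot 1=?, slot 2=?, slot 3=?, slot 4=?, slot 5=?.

slot 1=V, slot 2=W, slot 3=Y, slot 4=X, slot 5=Z

slot 3 has just one choice, so slot 3 = Y. Eliminate Y elsewhere: slot 2, slot 4.
slot 2 must be W (only option left). Eliminate W elsewhere: slot 1.
That leaves slot 1 = V. Eliminate V elsewhere: slot 5.
slot 5 has just one choice, so slot 5 = Z. So slot 4 can't be Z.
That leaves slot 4 = X.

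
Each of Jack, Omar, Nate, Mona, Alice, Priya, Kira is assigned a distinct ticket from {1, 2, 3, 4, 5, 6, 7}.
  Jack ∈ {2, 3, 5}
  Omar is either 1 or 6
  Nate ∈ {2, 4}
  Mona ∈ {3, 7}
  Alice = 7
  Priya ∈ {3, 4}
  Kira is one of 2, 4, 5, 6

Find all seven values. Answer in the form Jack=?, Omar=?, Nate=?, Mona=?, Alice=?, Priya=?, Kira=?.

Jack=5, Omar=1, Nate=2, Mona=3, Alice=7, Priya=4, Kira=6

Alice has just one choice, so Alice = 7. Eliminate 7 elsewhere: Mona.
Mona must be 3 (only option left). Remove 3 from Jack, Priya.
Priya's domain is down to {4}, so Priya = 4. Eliminate 4 elsewhere: Nate, Kira.
Nate's domain is down to {2}, so Nate = 2. Strike 2 from Jack, Kira.
Jack has just one choice, so Jack = 5. So Kira can't be 5.
Kira's domain is down to {6}, so Kira = 6. So Omar can't be 6.
Omar's domain is down to {1}, so Omar = 1.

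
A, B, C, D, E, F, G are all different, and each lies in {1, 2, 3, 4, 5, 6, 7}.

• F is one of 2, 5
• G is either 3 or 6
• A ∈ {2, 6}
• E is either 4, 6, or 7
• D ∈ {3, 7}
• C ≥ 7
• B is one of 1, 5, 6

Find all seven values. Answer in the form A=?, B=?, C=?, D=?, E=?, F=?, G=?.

A=2, B=1, C=7, D=3, E=4, F=5, G=6

C has just one choice, so C = 7. Strike 7 from D, E.
D must be 3 (only option left). Remove 3 from G.
That leaves G = 6. So A, B, E can't be 6.
A has just one choice, so A = 2. Strike 2 from F.
E must be 4 (only option left).
F's domain is down to {5}, so F = 5. So B can't be 5.
B has just one choice, so B = 1.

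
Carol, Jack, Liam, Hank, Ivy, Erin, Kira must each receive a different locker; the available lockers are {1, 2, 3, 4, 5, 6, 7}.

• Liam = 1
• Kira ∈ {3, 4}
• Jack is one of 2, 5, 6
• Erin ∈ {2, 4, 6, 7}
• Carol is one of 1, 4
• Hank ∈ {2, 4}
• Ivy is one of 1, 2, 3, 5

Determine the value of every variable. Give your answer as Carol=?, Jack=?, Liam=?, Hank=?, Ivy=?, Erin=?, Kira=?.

Carol=4, Jack=6, Liam=1, Hank=2, Ivy=5, Erin=7, Kira=3

Liam has just one choice, so Liam = 1. Eliminate 1 elsewhere: Carol, Ivy.
Carol has just one choice, so Carol = 4. So Hank, Erin, Kira can't be 4.
Hank's domain is down to {2}, so Hank = 2. So Jack, Ivy, Erin can't be 2.
That leaves Kira = 3. Strike 3 from Ivy.
That leaves Ivy = 5. Eliminate 5 elsewhere: Jack.
That leaves Jack = 6. Eliminate 6 elsewhere: Erin.
Erin has just one choice, so Erin = 7.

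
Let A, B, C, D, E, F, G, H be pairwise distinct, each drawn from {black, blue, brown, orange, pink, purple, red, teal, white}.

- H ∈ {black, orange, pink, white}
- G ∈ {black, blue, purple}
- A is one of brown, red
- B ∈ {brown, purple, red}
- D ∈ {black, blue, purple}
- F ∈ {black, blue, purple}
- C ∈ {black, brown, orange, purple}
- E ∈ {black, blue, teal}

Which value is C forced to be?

orange

D, F, G between them cover only {black, blue, purple} — a naked triple. Remove those values from B, C, E, H.
E's domain is down to {teal}, so E = teal.
A and B share exactly the 2 values {brown, red}; by pigeonhole those values go to them, so strike brown, red from C.
So C = orange.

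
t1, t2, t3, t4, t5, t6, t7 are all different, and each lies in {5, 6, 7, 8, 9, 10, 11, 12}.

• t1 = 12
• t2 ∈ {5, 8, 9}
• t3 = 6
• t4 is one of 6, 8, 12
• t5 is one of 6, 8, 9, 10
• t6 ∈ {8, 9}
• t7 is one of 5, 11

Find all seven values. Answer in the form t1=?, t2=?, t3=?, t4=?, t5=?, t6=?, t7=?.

t1=12, t2=5, t3=6, t4=8, t5=10, t6=9, t7=11

t1 has just one choice, so t1 = 12. Eliminate 12 elsewhere: t4.
That leaves t3 = 6. Strike 6 from t4, t5.
t4 has just one choice, so t4 = 8. Eliminate 8 elsewhere: t2, t5, t6.
t6's domain is down to {9}, so t6 = 9. Remove 9 from t2, t5.
That leaves t2 = 5. Strike 5 from t7.
t5's domain is down to {10}, so t5 = 10.
t7 has just one choice, so t7 = 11.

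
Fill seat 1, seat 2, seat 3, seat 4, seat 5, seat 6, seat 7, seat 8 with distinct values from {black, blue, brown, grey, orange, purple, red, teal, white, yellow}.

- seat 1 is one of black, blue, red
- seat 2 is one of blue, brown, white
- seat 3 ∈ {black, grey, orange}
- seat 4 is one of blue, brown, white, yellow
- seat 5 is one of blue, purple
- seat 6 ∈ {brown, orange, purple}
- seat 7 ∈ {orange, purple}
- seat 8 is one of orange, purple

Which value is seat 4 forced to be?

seat 7 and seat 8 between them cover only {orange, purple} — a naked pair. Remove those values from seat 3, seat 5, seat 6.
seat 5 must be blue (only option left). Strike blue from seat 1, seat 2, seat 4.
That leaves seat 6 = brown. Remove brown from seat 2, seat 4.
That leaves seat 2 = white. Eliminate white elsewhere: seat 4.
So seat 4 = yellow.

yellow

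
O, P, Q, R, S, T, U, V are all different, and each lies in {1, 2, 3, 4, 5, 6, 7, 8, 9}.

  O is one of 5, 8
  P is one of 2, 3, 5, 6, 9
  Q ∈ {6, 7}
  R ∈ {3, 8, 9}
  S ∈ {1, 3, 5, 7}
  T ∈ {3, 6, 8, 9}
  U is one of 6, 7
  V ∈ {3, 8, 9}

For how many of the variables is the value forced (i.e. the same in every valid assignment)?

3

The 8 variables draw from only 8 values {1, 2, 3, 5, 6, 7, 8, 9}, so each is used; only S can be 1, hence S = 1.
The 7 still-open variables draw from only 7 values {2, 3, 5, 6, 7, 8, 9}, so each is used; only P can be 2, hence P = 2.
Among the 6 still-open variables, 5 fits only O (and all 6 values in {3, 5, 6, 7, 8, 9} must be used), so O = 5.
Q and U between them cover only {6, 7} — a naked pair. Remove those values from T.
Determined: O=5, P=2, S=1. The other variables each still have more than one consistent value. That makes 3.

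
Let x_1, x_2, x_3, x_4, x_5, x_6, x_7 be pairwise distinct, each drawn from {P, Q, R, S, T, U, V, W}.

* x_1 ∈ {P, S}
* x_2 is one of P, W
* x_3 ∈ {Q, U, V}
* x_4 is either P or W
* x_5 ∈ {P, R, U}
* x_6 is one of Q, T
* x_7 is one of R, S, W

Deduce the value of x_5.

x_2 and x_4 share exactly the 2 values {P, W}; by pigeonhole those values go to them, so strike P, W from x_1, x_5, x_7.
x_1 has just one choice, so x_1 = S. Remove S from x_7.
x_7's domain is down to {R}, so x_7 = R. So x_5 can't be R.
So x_5 = U.

U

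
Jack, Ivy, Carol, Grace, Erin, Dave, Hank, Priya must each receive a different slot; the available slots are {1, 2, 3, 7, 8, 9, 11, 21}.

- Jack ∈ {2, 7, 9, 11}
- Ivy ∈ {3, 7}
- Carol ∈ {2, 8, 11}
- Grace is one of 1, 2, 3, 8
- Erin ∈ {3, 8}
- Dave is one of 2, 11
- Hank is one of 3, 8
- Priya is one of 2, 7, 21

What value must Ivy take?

7

The 8 variables draw from only 8 values {1, 2, 3, 7, 8, 9, 11, 21}, so each is used; only Grace can be 1, hence Grace = 1.
Among the 7 still-open variables, 9 fits only Jack (and all 7 values in {2, 3, 7, 8, 9, 11, 21} must be used), so Jack = 9.
The 6 still-open variables draw from only 6 values {2, 3, 7, 8, 11, 21}, so each is used; only Priya can be 21, hence Priya = 21.
The 5 still-open variables together cover exactly {2, 3, 7, 8, 11} — 5 values for 5 variables — and 7 appears only in Ivy's list, so Ivy = 7.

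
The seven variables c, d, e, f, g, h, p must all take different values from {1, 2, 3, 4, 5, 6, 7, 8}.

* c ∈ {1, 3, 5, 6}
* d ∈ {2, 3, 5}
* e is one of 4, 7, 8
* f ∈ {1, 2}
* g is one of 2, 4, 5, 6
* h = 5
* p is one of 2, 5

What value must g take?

4

h must be 5 (only option left). Remove 5 from c, d, g, p.
p must be 2 (only option left). Remove 2 from d, f, g.
d's domain is down to {3}, so d = 3. Eliminate 3 elsewhere: c.
f's domain is down to {1}, so f = 1. Eliminate 1 elsewhere: c.
That leaves c = 6. Remove 6 from g.
So g = 4.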